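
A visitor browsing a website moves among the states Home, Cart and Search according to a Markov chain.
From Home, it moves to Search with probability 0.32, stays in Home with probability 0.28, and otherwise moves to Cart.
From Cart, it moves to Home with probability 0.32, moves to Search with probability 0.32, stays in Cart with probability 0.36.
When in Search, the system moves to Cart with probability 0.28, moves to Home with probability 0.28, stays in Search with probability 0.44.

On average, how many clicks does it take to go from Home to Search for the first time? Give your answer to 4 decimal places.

3.1250

Let t(s) be the expected number of clicks to first reach Search from state s, with t(Search) = 0. Conditioning on the first click:
t(Home) = 1 + 0.28·t(Home) + 0.4·t(Cart)
t(Cart) = 1 + 0.32·t(Home) + 0.36·t(Cart)
Solving: t(Home) = 3.1250, t(Cart) = 3.1250.
Expected clicks from Home to Search: 3.1250.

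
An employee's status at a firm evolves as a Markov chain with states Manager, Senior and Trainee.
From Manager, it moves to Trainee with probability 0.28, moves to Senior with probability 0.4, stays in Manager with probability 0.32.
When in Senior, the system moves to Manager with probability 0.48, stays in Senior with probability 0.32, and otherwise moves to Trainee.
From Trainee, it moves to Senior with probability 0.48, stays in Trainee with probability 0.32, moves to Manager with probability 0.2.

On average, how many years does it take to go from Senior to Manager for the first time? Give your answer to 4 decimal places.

Let t(s) be the expected number of years to first reach Manager from state s, with t(Manager) = 0. Conditioning on the first year:
t(Senior) = 1 + 0.32·t(Senior) + 0.2·t(Trainee)
t(Trainee) = 1 + 0.48·t(Senior) + 0.32·t(Trainee)
Solving: t(Senior) = 2.4017, t(Trainee) = 3.1659.
Expected years from Senior to Manager: 2.4017.

2.4017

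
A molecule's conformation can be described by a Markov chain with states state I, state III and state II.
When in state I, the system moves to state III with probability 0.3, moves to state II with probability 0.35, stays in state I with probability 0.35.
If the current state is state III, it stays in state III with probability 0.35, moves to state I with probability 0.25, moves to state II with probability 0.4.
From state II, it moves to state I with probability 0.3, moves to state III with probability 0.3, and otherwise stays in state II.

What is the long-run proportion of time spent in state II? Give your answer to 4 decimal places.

Let the stationary distribution be π with π = πP and π_1 + π_2 + π_3 = 1.
π_1 = 0.35·π_1 + 0.25·π_2 + 0.3·π_3
π_2 = 0.3·π_1 + 0.35·π_2 + 0.3·π_3
Solving with the normalization constraint gives π = (0.2992, 0.3158, 0.3850).
So the stationary probability of state II is 0.3850.

0.3850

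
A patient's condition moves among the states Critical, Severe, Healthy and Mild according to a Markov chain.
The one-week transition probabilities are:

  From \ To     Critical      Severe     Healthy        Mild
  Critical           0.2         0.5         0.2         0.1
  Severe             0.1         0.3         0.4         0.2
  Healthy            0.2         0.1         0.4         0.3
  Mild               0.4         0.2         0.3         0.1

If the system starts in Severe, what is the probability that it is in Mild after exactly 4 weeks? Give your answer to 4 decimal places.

Propagate the distribution vector 4 weeks from Severe.
After 0 weeks: (0.0000, 1.0000, 0.0000, 0.0000)
After 1 week: (0.1000, 0.3000, 0.4000, 0.2000)
After 2 weeks: (0.2100, 0.2200, 0.3600, 0.2100)
After 3 weeks: (0.2200, 0.2490, 0.3370, 0.1940)
After 4 weeks: (0.2139, 0.2572, 0.3366, 0.1923)
P(in Mild after 4 weeks) = 0.1923

0.1923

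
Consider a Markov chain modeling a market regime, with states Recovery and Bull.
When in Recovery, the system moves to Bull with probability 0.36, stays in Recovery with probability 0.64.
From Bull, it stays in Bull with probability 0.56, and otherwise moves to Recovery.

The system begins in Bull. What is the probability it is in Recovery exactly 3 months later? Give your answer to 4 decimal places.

0.5456

Propagate the distribution vector 3 months from Bull.
After 0 months: (0.0000, 1.0000)
After 1 month: (0.4400, 0.5600)
After 2 months: (0.5280, 0.4720)
After 3 months: (0.5456, 0.4544)
P(in Recovery after 3 months) = 0.5456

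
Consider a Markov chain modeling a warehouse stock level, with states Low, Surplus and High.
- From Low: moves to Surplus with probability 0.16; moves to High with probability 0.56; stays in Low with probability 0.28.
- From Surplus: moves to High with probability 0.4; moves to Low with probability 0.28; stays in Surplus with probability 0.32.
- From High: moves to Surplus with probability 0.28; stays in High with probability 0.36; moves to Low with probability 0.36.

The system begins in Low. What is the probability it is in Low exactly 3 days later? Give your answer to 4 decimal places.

Propagate the distribution vector 3 days from Low.
After 0 days: (1.0000, 0.0000, 0.0000)
After 1 day: (0.2800, 0.1600, 0.5600)
After 2 days: (0.3248, 0.2528, 0.4224)
After 3 days: (0.3138, 0.2511, 0.4351)
P(in Low after 3 days) = 0.3138

0.3138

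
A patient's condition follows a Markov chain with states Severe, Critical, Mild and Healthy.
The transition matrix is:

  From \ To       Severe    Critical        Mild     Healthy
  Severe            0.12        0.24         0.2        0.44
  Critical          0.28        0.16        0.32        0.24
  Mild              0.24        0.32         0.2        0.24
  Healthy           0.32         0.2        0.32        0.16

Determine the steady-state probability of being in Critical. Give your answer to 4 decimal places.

0.2316

Let the stationary distribution be π with π = πP and π_1 + π_2 + π_3 + π_4 = 1.
π_1 = 0.12·π_1 + 0.28·π_2 + 0.24·π_3 + 0.32·π_4
π_2 = 0.24·π_1 + 0.16·π_2 + 0.32·π_3 + 0.2·π_4
π_3 = 0.2·π_1 + 0.32·π_2 + 0.2·π_3 + 0.32·π_4
Solving with the normalization constraint gives π = (0.2416, 0.2316, 0.2598, 0.2670).
So the stationary probability of Critical is 0.2316.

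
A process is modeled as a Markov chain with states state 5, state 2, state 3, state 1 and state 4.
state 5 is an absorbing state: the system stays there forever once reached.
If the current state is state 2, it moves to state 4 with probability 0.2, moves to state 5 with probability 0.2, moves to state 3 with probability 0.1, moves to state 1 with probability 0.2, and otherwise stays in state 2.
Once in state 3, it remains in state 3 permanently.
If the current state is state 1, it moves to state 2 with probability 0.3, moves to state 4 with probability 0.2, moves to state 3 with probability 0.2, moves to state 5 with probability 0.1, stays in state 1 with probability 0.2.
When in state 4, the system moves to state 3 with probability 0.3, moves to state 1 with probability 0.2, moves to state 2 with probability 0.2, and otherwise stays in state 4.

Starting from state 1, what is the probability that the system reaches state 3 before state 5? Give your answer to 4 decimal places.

Let h(s) be the probability of absorption at state 3 starting from transient state s. Then h(state 3) = 1 and h(state 5) = 0. By first-step analysis:
h(state 2) = 0.2·0 + 0.3·h(state 2) + 0.1·1 + 0.2·h(state 1) + 0.2·h(state 4)
h(state 1) = 0.1·0 + 0.3·h(state 2) + 0.2·1 + 0.2·h(state 1) + 0.2·h(state 4)
h(state 4) = 0.2·h(state 2) + 0.3·1 + 0.2·h(state 1) + 0.3·h(state 4)
Solving: h(state 2) = 0.5481, h(state 1) = 0.6481, h(state 4) = 0.7704.
Starting from state 1, the probability is 0.6481.

0.6481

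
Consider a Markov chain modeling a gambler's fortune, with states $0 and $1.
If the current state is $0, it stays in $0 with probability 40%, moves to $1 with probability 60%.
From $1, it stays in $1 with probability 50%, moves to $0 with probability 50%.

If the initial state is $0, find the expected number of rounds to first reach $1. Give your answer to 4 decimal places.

Let t(s) be the expected number of rounds to first reach $1 from state s, with t($1) = 0. Conditioning on the first round:
t($0) = 1 + 0.4·t($0)
Solving: t($0) = 1.6667.
Expected rounds from $0 to $1: 1.6667.

1.6667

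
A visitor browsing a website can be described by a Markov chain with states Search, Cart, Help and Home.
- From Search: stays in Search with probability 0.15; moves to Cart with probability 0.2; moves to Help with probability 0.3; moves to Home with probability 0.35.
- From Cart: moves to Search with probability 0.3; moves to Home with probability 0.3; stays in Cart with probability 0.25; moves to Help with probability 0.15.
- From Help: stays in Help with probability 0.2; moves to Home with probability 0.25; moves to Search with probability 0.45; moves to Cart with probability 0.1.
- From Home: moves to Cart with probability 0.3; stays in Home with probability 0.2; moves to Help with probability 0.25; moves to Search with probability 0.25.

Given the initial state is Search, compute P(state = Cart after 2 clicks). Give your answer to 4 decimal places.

Propagate the distribution vector 2 clicks from Search.
After 0 clicks: (1.0000, 0.0000, 0.0000, 0.0000)
After 1 click: (0.1500, 0.2000, 0.3000, 0.3500)
After 2 clicks: (0.3050, 0.2150, 0.2225, 0.2575)
P(in Cart after 2 clicks) = 0.2150

0.2150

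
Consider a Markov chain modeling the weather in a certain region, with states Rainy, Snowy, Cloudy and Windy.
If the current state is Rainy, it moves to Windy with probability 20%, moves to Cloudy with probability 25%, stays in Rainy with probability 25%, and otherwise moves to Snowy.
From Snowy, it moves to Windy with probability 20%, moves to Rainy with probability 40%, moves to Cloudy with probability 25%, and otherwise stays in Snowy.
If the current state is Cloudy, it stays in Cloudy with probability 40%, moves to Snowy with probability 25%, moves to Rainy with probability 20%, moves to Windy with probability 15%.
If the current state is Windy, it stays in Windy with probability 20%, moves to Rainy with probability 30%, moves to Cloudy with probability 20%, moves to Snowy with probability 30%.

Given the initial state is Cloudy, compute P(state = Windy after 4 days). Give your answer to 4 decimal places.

Propagate the distribution vector 4 days from Cloudy.
After 0 days: (0.0000, 0.0000, 1.0000, 0.0000)
After 1 day: (0.2000, 0.2500, 0.4000, 0.1500)
After 2 days: (0.2750, 0.2425, 0.3025, 0.1800)
After 3 days: (0.2803, 0.2485, 0.2864, 0.1849)
After 4 days: (0.2822, 0.2484, 0.2837, 0.1857)
P(in Windy after 4 days) = 0.1857

0.1857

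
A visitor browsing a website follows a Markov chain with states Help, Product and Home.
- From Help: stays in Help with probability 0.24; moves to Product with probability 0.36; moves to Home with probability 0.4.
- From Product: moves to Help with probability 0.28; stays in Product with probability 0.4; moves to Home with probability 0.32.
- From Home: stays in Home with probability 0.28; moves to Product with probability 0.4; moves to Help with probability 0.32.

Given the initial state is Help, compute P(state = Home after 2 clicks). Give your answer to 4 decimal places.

Sum over the intermediate state after 1 click:
P = P(Help→Help)·P(Help→Home) + P(Help→Product)·P(Product→Home) + P(Help→Home)·P(Home→Home)
  = 0.24×0.4 + 0.36×0.32 + 0.4×0.28
  = 0.0960 + 0.1152 + 0.1120 = 0.3232

0.3232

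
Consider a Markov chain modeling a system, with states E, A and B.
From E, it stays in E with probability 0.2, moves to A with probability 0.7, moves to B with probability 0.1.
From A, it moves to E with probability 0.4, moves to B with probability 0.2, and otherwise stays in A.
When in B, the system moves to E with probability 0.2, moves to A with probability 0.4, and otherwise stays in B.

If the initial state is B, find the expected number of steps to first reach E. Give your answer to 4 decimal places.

3.5714

Let t(s) be the expected number of steps to first reach E from state s, with t(E) = 0. Conditioning on the first step:
t(A) = 1 + 0.4·t(A) + 0.2·t(B)
t(B) = 1 + 0.4·t(A) + 0.4·t(B)
Solving: t(A) = 2.8571, t(B) = 3.5714.
Expected steps from B to E: 3.5714.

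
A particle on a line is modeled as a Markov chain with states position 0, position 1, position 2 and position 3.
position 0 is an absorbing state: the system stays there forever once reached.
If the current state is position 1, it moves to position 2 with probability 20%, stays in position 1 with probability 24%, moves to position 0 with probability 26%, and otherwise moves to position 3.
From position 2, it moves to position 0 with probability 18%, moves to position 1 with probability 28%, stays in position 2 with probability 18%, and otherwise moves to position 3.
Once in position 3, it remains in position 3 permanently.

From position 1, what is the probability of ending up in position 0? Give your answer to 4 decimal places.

Let h(s) be the probability of absorption at position 0 starting from transient state s. Then h(position 0) = 1 and h(position 3) = 0. By first-step analysis:
h(position 1) = 0.26·1 + 0.24·h(position 1) + 0.2·h(position 2) + 0.3·0
h(position 2) = 0.18·1 + 0.28·h(position 1) + 0.18·h(position 2) + 0.36·0
Solving: h(position 1) = 0.4394, h(position 2) = 0.3695.
Starting from position 1, the probability is 0.4394.

0.4394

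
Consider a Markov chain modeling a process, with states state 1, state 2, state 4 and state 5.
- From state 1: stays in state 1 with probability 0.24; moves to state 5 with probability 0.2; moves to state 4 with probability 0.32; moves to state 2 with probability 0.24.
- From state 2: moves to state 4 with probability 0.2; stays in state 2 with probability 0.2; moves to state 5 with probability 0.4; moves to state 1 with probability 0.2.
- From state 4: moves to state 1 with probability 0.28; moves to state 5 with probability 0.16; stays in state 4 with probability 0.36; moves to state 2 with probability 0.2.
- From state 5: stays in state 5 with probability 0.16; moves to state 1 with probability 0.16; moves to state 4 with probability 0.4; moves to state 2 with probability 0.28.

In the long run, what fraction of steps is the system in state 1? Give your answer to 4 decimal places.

0.2260

Let the stationary distribution be π with π = πP and π_1 + π_2 + π_3 + π_4 = 1.
π_1 = 0.24·π_1 + 0.2·π_2 + 0.28·π_3 + 0.16·π_4
π_2 = 0.24·π_1 + 0.2·π_2 + 0.2·π_3 + 0.28·π_4
π_3 = 0.32·π_1 + 0.2·π_2 + 0.36·π_3 + 0.4·π_4
Solving with the normalization constraint gives π = (0.2260, 0.2269, 0.3236, 0.2235).
So the stationary probability of state 1 is 0.2260.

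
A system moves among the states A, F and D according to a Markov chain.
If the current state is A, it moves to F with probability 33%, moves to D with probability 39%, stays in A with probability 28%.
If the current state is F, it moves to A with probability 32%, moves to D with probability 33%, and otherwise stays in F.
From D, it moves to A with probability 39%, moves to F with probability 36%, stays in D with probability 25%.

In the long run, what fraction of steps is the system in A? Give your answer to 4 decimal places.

Let the stationary distribution be π with π = πP and π_1 + π_2 + π_3 = 1.
π_1 = 0.28·π_1 + 0.32·π_2 + 0.39·π_3
π_2 = 0.33·π_1 + 0.35·π_2 + 0.36·π_3
Solving with the normalization constraint gives π = (0.3295, 0.3466, 0.3239).
So the stationary probability of A is 0.3295.

0.3295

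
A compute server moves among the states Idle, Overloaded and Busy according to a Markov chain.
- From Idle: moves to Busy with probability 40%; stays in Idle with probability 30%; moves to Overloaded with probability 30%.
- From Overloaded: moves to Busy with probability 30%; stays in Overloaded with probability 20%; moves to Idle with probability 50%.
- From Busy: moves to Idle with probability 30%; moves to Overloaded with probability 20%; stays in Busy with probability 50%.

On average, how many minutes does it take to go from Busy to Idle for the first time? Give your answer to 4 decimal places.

2.9412

Let t(s) be the expected number of minutes to first reach Idle from state s, with t(Idle) = 0. Conditioning on the first minute:
t(Overloaded) = 1 + 0.2·t(Overloaded) + 0.3·t(Busy)
t(Busy) = 1 + 0.2·t(Overloaded) + 0.5·t(Busy)
Solving: t(Overloaded) = 2.3529, t(Busy) = 2.9412.
Expected minutes from Busy to Idle: 2.9412.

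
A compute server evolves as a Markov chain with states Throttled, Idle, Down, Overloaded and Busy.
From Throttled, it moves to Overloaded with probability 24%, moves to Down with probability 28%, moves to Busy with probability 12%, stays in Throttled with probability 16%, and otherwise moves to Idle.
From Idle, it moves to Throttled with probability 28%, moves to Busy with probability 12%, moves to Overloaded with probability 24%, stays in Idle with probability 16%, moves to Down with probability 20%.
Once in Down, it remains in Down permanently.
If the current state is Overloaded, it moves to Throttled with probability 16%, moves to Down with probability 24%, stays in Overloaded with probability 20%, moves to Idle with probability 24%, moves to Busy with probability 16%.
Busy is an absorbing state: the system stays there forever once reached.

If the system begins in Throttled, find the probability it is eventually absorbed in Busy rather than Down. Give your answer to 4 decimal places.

Let h(s) be the probability of absorption at Busy starting from transient state s. Then h(Busy) = 1 and h(Down) = 0. By first-step analysis:
h(Throttled) = 0.16·h(Throttled) + 0.2·h(Idle) + 0.28·0 + 0.24·h(Overloaded) + 0.12·1
h(Idle) = 0.28·h(Throttled) + 0.16·h(Idle) + 0.2·0 + 0.24·h(Overloaded) + 0.12·1
h(Overloaded) = 0.16·h(Throttled) + 0.24·h(Idle) + 0.24·0 + 0.2·h(Overloaded) + 0.16·1
Solving: h(Throttled) = 0.3366, h(Idle) = 0.3625, h(Overloaded) = 0.3761.
Starting from Throttled, the probability is 0.3366.

0.3366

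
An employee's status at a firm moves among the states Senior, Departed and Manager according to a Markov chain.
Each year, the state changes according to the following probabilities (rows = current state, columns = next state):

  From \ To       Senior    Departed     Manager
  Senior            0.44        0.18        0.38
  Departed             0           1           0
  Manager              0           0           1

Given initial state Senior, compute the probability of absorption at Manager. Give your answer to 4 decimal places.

Let h(s) be the probability of absorption at Manager starting from transient state s. Then h(Manager) = 1 and h(Departed) = 0. By first-step analysis:
h(Senior) = 0.44·h(Senior) + 0.18·0 + 0.38·1
Solving: h(Senior) = 0.6786.
Starting from Senior, the probability is 0.6786.

0.6786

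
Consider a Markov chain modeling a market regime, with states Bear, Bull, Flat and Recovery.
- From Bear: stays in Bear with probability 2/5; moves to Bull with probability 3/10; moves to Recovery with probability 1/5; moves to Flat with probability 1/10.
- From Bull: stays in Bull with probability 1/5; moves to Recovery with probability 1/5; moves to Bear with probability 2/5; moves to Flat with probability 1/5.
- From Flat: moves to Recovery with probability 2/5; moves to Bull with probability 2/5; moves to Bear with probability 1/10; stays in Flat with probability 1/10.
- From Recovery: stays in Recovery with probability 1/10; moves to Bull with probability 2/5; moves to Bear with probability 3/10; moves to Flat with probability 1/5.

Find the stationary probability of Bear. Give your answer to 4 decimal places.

0.3336

Let the stationary distribution be π with π = πP and π_1 + π_2 + π_3 + π_4 = 1.
π_1 = 0.4·π_1 + 0.4·π_2 + 0.1·π_3 + 0.3·π_4
π_2 = 0.3·π_1 + 0.2·π_2 + 0.4·π_3 + 0.4·π_4
π_3 = 0.1·π_1 + 0.2·π_2 + 0.1·π_3 + 0.2·π_4
Solving with the normalization constraint gives π = (0.3336, 0.3055, 0.1515, 0.2094).
So the stationary probability of Bear is 0.3336.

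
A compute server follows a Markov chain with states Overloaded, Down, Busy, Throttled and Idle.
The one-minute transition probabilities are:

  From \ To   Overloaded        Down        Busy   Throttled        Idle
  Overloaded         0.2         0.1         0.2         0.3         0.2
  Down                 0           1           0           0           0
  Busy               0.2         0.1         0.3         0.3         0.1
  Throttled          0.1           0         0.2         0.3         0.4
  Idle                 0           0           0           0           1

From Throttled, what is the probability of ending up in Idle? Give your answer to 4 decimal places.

Let h(s) be the probability of absorption at Idle starting from transient state s. Then h(Idle) = 1 and h(Down) = 0. By first-step analysis:
h(Overloaded) = 0.2·h(Overloaded) + 0.1·0 + 0.2·h(Busy) + 0.3·h(Throttled) + 0.2·1
h(Busy) = 0.2·h(Overloaded) + 0.1·0 + 0.3·h(Busy) + 0.3·h(Throttled) + 0.1·1
h(Throttled) = 0.1·h(Overloaded) + 0.2·h(Busy) + 0.3·h(Throttled) + 0.4·1
Solving: h(Overloaded) = 0.7726, h(Busy) = 0.7473, h(Throttled) = 0.8953.
Starting from Throttled, the probability is 0.8953.

0.8953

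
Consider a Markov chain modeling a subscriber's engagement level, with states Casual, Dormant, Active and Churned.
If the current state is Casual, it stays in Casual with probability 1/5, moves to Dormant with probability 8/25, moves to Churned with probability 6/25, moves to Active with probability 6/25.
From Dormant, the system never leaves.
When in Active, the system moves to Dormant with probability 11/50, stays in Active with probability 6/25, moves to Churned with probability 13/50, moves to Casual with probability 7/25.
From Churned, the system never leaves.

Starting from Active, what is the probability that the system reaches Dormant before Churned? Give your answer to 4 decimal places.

Let h(s) be the probability of absorption at Dormant starting from transient state s. Then h(Dormant) = 1 and h(Churned) = 0. By first-step analysis:
h(Casual) = 0.2·h(Casual) + 0.32·1 + 0.24·h(Active) + 0.24·0
h(Active) = 0.28·h(Casual) + 0.22·1 + 0.24·h(Active) + 0.26·0
Solving: h(Casual) = 0.5473, h(Active) = 0.4911.
Starting from Active, the probability is 0.4911.

0.4911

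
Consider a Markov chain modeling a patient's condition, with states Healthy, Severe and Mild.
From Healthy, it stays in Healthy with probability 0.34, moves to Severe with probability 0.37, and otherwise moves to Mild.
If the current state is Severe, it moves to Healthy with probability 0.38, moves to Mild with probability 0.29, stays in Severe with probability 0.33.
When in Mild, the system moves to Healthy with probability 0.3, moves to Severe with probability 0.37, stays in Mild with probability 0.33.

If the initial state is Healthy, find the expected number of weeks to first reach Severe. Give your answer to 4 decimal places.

Let t(s) be the expected number of weeks to first reach Severe from state s, with t(Severe) = 0. Conditioning on the first week:
t(Healthy) = 1 + 0.34·t(Healthy) + 0.29·t(Mild)
t(Mild) = 1 + 0.3·t(Healthy) + 0.33·t(Mild)
Solving: t(Healthy) = 2.7027, t(Mild) = 2.7027.
Expected weeks from Healthy to Severe: 2.7027.

2.7027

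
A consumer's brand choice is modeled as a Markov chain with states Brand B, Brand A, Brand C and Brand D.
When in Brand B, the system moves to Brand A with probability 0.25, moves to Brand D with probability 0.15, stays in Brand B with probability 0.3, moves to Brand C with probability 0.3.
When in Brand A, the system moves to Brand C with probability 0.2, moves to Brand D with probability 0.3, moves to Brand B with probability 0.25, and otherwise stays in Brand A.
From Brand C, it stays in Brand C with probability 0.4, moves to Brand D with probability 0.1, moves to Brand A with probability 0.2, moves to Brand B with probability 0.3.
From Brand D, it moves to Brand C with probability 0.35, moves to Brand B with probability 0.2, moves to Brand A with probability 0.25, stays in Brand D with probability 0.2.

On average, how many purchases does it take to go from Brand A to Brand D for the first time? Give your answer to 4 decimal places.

4.9671

Let t(s) be the expected number of purchases to first reach Brand D from state s, with t(Brand D) = 0. Conditioning on the first purchase:
t(Brand B) = 1 + 0.3·t(Brand B) + 0.25·t(Brand A) + 0.3·t(Brand C)
t(Brand A) = 1 + 0.25·t(Brand B) + 0.25·t(Brand A) + 0.2·t(Brand C)
t(Brand C) = 1 + 0.3·t(Brand B) + 0.2·t(Brand A) + 0.4·t(Brand C)
Solving: t(Brand B) = 5.8882, t(Brand A) = 4.9671, t(Brand C) = 6.2664.
Expected purchases from Brand A to Brand D: 4.9671.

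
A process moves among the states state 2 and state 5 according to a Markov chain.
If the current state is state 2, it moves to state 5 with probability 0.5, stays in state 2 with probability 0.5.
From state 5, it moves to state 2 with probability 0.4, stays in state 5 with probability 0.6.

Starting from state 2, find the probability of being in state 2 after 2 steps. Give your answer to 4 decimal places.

0.4500

Sum over the intermediate state after 1 step:
P = P(state 2→state 2)·P(state 2→state 2) + P(state 2→state 5)·P(state 5→state 2)
  = 0.5×0.5 + 0.5×0.4
  = 0.2500 + 0.2000 = 0.4500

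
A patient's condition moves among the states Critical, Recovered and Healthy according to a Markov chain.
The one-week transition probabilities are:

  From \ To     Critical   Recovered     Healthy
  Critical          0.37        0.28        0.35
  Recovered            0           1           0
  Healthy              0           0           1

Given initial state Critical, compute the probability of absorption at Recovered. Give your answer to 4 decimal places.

0.4444

Let h(s) be the probability of absorption at Recovered starting from transient state s. Then h(Recovered) = 1 and h(Healthy) = 0. By first-step analysis:
h(Critical) = 0.37·h(Critical) + 0.28·1 + 0.35·0
Solving: h(Critical) = 0.4444.
Starting from Critical, the probability is 0.4444.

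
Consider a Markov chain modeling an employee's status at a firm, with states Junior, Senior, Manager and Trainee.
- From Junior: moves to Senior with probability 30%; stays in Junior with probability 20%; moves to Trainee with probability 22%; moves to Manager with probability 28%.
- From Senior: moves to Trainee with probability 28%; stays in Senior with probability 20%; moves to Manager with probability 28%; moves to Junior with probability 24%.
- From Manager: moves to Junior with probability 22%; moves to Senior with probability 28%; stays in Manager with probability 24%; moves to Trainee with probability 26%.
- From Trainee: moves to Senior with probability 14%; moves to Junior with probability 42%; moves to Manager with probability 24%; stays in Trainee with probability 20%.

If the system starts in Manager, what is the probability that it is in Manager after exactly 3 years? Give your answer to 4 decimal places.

Propagate the distribution vector 3 years from Manager.
After 0 years: (0.0000, 0.0000, 1.0000, 0.0000)
After 1 year: (0.2200, 0.2800, 0.2400, 0.2600)
After 2 years: (0.2732, 0.2256, 0.2600, 0.2412)
After 3 years: (0.2673, 0.2336, 0.2600, 0.2391)
P(in Manager after 3 years) = 0.2600

0.2600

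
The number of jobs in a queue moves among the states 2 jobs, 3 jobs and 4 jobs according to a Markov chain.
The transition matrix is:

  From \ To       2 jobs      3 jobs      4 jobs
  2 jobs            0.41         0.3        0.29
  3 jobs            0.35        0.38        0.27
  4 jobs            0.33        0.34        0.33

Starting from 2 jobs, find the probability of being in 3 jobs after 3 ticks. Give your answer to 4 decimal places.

Propagate the distribution vector 3 ticks from 2 jobs.
After 0 ticks: (1.0000, 0.0000, 0.0000)
After 1 tick: (0.4100, 0.3000, 0.2900)
After 2 ticks: (0.3688, 0.3356, 0.2956)
After 3 ticks: (0.3662, 0.3387, 0.2951)
P(in 3 jobs after 3 ticks) = 0.3387

0.3387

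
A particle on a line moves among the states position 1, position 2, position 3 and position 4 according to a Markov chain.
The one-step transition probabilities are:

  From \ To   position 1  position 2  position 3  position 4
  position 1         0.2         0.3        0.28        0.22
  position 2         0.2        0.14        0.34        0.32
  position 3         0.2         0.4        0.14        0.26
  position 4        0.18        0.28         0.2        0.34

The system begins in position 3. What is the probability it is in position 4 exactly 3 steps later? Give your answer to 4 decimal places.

0.2906

Propagate the distribution vector 3 steps from position 3.
After 0 steps: (0.0000, 0.0000, 1.0000, 0.0000)
After 1 step: (0.2000, 0.4000, 0.1400, 0.2600)
After 2 steps: (0.1948, 0.2448, 0.2636, 0.2968)
After 3 steps: (0.1941, 0.2813, 0.2340, 0.2906)
P(in position 4 after 3 steps) = 0.2906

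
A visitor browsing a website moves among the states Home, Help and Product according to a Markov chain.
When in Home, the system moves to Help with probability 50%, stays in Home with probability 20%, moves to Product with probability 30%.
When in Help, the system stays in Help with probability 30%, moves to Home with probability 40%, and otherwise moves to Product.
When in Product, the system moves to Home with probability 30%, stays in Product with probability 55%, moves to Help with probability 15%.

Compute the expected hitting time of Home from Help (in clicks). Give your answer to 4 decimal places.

2.7778

Let t(s) be the expected number of clicks to first reach Home from state s, with t(Home) = 0. Conditioning on the first click:
t(Help) = 1 + 0.3·t(Help) + 0.3·t(Product)
t(Product) = 1 + 0.15·t(Help) + 0.55·t(Product)
Solving: t(Help) = 2.7778, t(Product) = 3.1481.
Expected clicks from Help to Home: 2.7778.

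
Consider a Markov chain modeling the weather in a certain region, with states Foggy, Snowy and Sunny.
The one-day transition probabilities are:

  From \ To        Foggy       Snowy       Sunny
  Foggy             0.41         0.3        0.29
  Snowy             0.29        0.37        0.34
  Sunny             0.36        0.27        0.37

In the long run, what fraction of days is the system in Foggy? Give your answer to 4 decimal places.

Let the stationary distribution be π with π = πP and π_1 + π_2 + π_3 = 1.
π_1 = 0.41·π_1 + 0.29·π_2 + 0.36·π_3
π_2 = 0.3·π_1 + 0.37·π_2 + 0.27·π_3
Solving with the normalization constraint gives π = (0.3560, 0.3119, 0.3322).
So the stationary probability of Foggy is 0.3560.

0.3560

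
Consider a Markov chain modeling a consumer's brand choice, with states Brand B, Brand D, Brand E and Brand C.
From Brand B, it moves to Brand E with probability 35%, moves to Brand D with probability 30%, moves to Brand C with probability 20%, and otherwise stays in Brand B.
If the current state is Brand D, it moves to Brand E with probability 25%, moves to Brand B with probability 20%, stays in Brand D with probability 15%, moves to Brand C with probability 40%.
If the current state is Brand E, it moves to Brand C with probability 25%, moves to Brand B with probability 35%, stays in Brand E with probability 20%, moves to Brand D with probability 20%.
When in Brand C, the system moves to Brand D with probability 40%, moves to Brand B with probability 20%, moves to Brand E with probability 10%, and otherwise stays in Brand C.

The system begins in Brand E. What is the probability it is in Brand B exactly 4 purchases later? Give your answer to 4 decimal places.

0.2215

Propagate the distribution vector 4 purchases from Brand E.
After 0 purchases: (0.0000, 0.0000, 1.0000, 0.0000)
After 1 purchase: (0.3500, 0.2000, 0.2000, 0.2500)
After 2 purchases: (0.2125, 0.2750, 0.2375, 0.2750)
After 3 purchases: (0.2250, 0.2625, 0.2181, 0.2944)
After 4 purchases: (0.2215, 0.2683, 0.2174, 0.2928)
P(in Brand B after 4 purchases) = 0.2215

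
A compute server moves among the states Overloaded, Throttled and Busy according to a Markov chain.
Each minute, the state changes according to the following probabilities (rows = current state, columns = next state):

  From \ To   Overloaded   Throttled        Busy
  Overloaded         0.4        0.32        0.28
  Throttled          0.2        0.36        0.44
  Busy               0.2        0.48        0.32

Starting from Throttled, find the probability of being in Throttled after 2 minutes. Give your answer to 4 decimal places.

Sum over the intermediate state after 1 minute:
P = P(Throttled→Overloaded)·P(Overloaded→Throttled) + P(Throttled→Throttled)·P(Throttled→Throttled) + P(Throttled→Busy)·P(Busy→Throttled)
  = 0.2×0.32 + 0.36×0.36 + 0.44×0.48
  = 0.0640 + 0.1296 + 0.2112 = 0.4048

0.4048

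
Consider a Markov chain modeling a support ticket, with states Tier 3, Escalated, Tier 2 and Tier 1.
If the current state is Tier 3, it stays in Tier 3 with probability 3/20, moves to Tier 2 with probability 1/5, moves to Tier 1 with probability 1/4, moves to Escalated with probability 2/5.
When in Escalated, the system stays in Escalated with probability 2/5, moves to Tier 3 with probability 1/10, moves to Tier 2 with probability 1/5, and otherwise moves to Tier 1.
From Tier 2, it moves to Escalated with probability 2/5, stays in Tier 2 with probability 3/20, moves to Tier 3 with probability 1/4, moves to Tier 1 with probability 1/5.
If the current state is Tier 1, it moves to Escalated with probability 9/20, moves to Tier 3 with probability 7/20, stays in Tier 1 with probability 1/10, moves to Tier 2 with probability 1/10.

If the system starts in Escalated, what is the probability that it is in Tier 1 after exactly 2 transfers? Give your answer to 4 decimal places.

Propagate the distribution vector 2 transfers from Escalated.
After 0 transfers: (0.0000, 1.0000, 0.0000, 0.0000)
After 1 transfer: (0.1000, 0.4000, 0.2000, 0.3000)
After 2 transfers: (0.2100, 0.4150, 0.1600, 0.2150)
P(in Tier 1 after 2 transfers) = 0.2150

0.2150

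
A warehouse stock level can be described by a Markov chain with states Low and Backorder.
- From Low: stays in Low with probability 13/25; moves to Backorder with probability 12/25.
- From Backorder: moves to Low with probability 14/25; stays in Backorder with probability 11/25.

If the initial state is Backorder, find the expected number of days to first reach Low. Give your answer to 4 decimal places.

Let t(s) be the expected number of days to first reach Low from state s, with t(Low) = 0. Conditioning on the first day:
t(Backorder) = 1 + 0.44·t(Backorder)
Solving: t(Backorder) = 1.7857.
Expected days from Backorder to Low: 1.7857.

1.7857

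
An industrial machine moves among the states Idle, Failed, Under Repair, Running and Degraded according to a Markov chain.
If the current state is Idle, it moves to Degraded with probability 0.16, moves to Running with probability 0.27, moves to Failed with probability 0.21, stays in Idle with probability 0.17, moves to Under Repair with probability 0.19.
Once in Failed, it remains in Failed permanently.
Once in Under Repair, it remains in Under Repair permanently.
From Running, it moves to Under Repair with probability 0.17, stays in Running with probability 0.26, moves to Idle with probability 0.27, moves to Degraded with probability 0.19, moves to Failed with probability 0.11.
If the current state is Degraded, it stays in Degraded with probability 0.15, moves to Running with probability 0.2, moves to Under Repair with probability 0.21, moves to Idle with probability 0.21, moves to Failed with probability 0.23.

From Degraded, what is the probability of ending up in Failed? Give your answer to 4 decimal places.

Let h(s) be the probability of absorption at Failed starting from transient state s. Then h(Failed) = 1 and h(Under Repair) = 0. By first-step analysis:
h(Idle) = 0.17·h(Idle) + 0.21·1 + 0.19·0 + 0.27·h(Running) + 0.16·h(Degraded)
h(Running) = 0.27·h(Idle) + 0.11·1 + 0.17·0 + 0.26·h(Running) + 0.19·h(Degraded)
h(Degraded) = 0.21·h(Idle) + 0.23·1 + 0.21·0 + 0.2·h(Running) + 0.15·h(Degraded)
Solving: h(Idle) = 0.4994, h(Running) = 0.4598, h(Degraded) = 0.5021.
Starting from Degraded, the probability is 0.5021.

0.5021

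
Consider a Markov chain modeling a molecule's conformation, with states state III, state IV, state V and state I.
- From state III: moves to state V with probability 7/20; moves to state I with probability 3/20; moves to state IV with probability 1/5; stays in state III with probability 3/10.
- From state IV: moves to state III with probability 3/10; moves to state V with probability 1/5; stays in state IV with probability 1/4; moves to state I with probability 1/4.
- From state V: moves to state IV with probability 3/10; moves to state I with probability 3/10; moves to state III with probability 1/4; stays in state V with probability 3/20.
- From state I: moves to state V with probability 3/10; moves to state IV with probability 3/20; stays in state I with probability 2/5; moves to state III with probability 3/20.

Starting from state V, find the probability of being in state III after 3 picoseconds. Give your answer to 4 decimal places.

Propagate the distribution vector 3 picoseconds from state V.
After 0 picoseconds: (0.0000, 0.0000, 1.0000, 0.0000)
After 1 picosecond: (0.2500, 0.3000, 0.1500, 0.3000)
After 2 picoseconds: (0.2475, 0.2150, 0.2600, 0.2775)
After 3 picoseconds: (0.2454, 0.2229, 0.2519, 0.2799)
P(in state III after 3 picoseconds) = 0.2454

0.2454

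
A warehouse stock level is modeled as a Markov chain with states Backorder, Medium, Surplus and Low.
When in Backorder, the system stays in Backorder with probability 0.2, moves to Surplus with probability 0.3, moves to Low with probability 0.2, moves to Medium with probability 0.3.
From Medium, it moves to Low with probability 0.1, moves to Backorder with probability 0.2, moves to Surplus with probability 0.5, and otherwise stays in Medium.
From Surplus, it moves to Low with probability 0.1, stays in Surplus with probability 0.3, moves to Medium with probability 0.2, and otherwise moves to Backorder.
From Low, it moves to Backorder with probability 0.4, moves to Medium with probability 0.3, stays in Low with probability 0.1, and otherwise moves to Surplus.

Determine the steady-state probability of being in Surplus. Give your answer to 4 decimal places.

0.3355

Let the stationary distribution be π with π = πP and π_1 + π_2 + π_3 + π_4 = 1.
π_1 = 0.2·π_1 + 0.2·π_2 + 0.4·π_3 + 0.4·π_4
π_2 = 0.3·π_1 + 0.2·π_2 + 0.2·π_3 + 0.3·π_4
π_3 = 0.3·π_1 + 0.5·π_2 + 0.3·π_3 + 0.2·π_4
Solving with the normalization constraint gives π = (0.2930, 0.2422, 0.3355, 0.1293).
So the stationary probability of Surplus is 0.3355.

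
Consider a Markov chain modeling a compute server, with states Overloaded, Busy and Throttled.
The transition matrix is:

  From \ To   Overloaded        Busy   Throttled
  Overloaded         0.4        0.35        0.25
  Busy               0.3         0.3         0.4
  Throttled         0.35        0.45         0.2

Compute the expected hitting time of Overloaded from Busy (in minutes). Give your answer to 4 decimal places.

3.1579

Let t(s) be the expected number of minutes to first reach Overloaded from state s, with t(Overloaded) = 0. Conditioning on the first minute:
t(Busy) = 1 + 0.3·t(Busy) + 0.4·t(Throttled)
t(Throttled) = 1 + 0.45·t(Busy) + 0.2·t(Throttled)
Solving: t(Busy) = 3.1579, t(Throttled) = 3.0263.
Expected minutes from Busy to Overloaded: 3.1579.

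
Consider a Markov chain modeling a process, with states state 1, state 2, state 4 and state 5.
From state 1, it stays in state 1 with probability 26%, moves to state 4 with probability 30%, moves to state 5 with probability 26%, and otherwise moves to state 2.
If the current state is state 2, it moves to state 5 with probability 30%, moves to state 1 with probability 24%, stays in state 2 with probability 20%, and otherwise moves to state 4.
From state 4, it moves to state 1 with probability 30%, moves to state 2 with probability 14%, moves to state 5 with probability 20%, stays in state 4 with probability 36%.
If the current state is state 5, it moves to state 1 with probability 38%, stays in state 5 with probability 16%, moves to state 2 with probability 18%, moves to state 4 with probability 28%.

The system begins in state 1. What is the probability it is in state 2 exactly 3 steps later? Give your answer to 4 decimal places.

0.1712

Propagate the distribution vector 3 steps from state 1.
After 0 steps: (1.0000, 0.0000, 0.0000, 0.0000)
After 1 step: (0.2600, 0.1800, 0.3000, 0.2600)
After 2 steps: (0.2996, 0.1716, 0.3056, 0.2232)
After 3 steps: (0.2956, 0.1712, 0.3070, 0.2262)
P(in state 2 after 3 steps) = 0.1712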